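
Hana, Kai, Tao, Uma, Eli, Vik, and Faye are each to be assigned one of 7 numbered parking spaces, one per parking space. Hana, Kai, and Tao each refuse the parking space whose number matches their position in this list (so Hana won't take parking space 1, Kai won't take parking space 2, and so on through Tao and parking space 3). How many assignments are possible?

Let Aᵢ (for i ∈ {1, 2, 3}) be the placements that put person i in their forbidden parking space. Any j of these fix j positions, leaving (7−j)! ways to fill the rest, and there are C(3,j) ways to pick which j.
By inclusion–exclusion, the number of valid placements is Σ_{j=0}^{3} (−1)^j C(3,j)·(7−j)!.
Computing: 5040 − 2160 + 360 − 24 = 3216.

3216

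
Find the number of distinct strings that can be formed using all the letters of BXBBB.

5

The 5 letters of BXBBB have repeats: B appearing 4 times.
So there are 5! / (4!) = 5 distinguishable arrangements.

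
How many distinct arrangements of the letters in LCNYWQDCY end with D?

With the last slot taken by D, it remains to arrange the other 8 letters (LCNYWQCY).
Those 8 letters have C appearing twice and Y appearing twice, giving (8)!/(2!·2!) = 10080.

10080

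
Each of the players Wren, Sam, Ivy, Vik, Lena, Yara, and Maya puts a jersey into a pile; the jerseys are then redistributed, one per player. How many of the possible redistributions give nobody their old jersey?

This is the derangement count D_7: permutations of 7 items with no fixed point.
By inclusion–exclusion this is Σ_{j=0}^{7} (−1)^j C(7,j)·(7−j)!.
Computing: 5040 − 5040 + 2520 − 840 + 210 − 42 + 7 − 1 = 1854.

1854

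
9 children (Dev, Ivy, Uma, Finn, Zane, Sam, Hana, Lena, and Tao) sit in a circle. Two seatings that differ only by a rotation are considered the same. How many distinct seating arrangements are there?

Seat Dev anywhere (absorbing the rotational symmetry), then permute the other 8: (8)! = 40320.

40320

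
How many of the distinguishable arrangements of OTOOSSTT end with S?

140

With the last slot taken by S, it remains to arrange the other 7 letters (OTOOSTT).
Those 7 letters have O appearing 3 times and T appearing 3 times, giving (7)!/(3!·3!) = 140.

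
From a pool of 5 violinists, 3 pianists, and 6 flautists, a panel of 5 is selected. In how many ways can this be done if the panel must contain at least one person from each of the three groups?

Total 5-person selections from all 14: C(14,5) = 2002.
Selections missing a whole group: no violinists → C(9,5) = 126; no pianists → C(11,5) = 462; no flautists → C(8,5) = 56.
Add back selections omitting two groups (i.e. drawn from a single group): C(5,5) + C(3,5) + C(6,5) = 7.
By inclusion–exclusion: 2002 − 644 + 7 = 1365.

1365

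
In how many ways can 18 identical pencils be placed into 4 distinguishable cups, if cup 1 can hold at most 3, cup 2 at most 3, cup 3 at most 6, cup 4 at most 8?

10

Without the upper bounds there are C(21,3) = 1330 ways to split 18 among 4 cups.
Subtract solutions that violate a single cap (substitute x_i' = x_i − (cap_i+1)): x_1 ≥ 4 gives C(17,3) = 680; x_2 ≥ 4 gives C(17,3) = 680; x_3 ≥ 7 gives C(14,3) = 364; x_4 ≥ 9 gives C(12,3) = 220. Together 1944.
Add back pairs where two caps are both exceeded: 286 + 120 + 56 + 120 + 56 + 10 = 648.
Subtract triples: 20 + 4 + 0 + 0 = 24.
By inclusion–exclusion the count is 1330 − 1944 + 648 − 24 = 10.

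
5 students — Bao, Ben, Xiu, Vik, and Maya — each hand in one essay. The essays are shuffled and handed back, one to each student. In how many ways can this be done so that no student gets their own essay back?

Count assignments avoiding every fixed point. For any j of the 5 students fixed to their own essay, the other 5−j can be arranged in (5−j)! ways.
By inclusion–exclusion this is Σ_{j=0}^{5} (−1)^j C(5,j)·(5−j)!.
Computing: 120 − 120 + 60 − 20 + 5 − 1 = 44.

44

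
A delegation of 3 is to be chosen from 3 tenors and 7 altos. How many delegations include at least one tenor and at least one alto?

84

Total 3-person selections from all 10: C(10,3) = 120.
Selections missing a whole group: no tenors → C(7,3) = 35; no altos → C(3,3) = 1.
Both groups omitted at once is impossible, so 120 − 36 = 84.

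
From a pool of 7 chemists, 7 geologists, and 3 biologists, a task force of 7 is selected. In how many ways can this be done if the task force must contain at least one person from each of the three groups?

15778

Unrestricted: C(17,7) = 19448 ways to pick any 7 of the 17.
Selections missing a whole group: no chemists → C(10,7) = 120; no geologists → C(10,7) = 120; no biologists → C(14,7) = 3432.
Add back selections omitting two groups (i.e. drawn from a single group): C(7,7) + C(7,7) + C(3,7) = 2.
By inclusion–exclusion: 19448 − 3672 + 2 = 15778.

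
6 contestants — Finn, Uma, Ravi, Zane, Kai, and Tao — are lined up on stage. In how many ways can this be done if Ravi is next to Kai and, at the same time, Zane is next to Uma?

96

Treat {Ravi,Kai} as one block (2 orders) and {Zane,Uma} as another (2 orders).
That leaves 4 units to arrange: 2 × 2 × 4! = 4 × 24 = 96.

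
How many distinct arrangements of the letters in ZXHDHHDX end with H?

630

Fix H in the last position and arrange the remaining 7 letters.
Those 7 letters have D appearing twice, H appearing twice, and X appearing twice, giving (7)!/(2!·2!·2!) = 630.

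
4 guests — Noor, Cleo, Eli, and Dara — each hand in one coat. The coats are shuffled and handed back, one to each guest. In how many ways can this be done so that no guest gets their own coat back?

9

Let Aᵢ be the assignments in which guest i gets their own coat. We want the size of the complement of A₁∪…∪A_4.
By inclusion–exclusion this is Σ_{j=0}^{4} (−1)^j C(4,j)·(4−j)!.
Computing: 24 − 24 + 12 − 4 + 1 = 9.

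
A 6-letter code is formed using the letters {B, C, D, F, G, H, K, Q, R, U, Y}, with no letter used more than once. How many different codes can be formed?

Choose and order 6 of the 11 symbols: the first letter has 11 options, the next 10, and so on down to 6.
11 × 10 × 9 × 8 × 7 × 6 = 332640.

332640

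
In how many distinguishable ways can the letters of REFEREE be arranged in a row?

The 7 letters of REFEREE have repeats: E appearing 4 times and R appearing twice.
Dividing 7! = 5040 by 4!·2! = 48 for the repeated letters gives 105.

105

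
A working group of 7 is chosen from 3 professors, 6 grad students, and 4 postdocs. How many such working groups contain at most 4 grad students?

1583

Split by how many grad students are chosen (0 through 4).
Sum: C(6,0)·C(7,7) + C(6,1)·C(7,6) + C(6,2)·C(7,5) + C(6,3)·C(7,4) + C(6,4)·C(7,3) = 1 + 42 + 315 + 700 + 525 = 1583.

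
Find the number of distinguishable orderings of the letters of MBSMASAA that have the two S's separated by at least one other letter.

1260

There are 8!/(3!·2!·2!) = 1680 arrangements of MBSMASAA in total.
If the two S's are adjacent, glue them into one block, leaving 7 items to arrange: (7)!/(3!·2!) = 420 ways.
Subtracting, 1680 − 420 = 1260 arrangements keep the S's apart.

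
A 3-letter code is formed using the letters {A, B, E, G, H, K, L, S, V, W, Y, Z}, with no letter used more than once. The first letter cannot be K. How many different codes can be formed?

The first letter has 12−1 = 11 choices (anything except K).
The remaining 2 letters are filled from the other 11 symbols without repetition: 11 × 10 = 110.
Total: 11 × 110 = 1210.

1210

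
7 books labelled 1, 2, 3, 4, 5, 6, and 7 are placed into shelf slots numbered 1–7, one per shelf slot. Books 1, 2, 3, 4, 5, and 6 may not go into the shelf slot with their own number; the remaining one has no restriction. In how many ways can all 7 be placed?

Let Aᵢ (for 1 ≤ i ≤ 6) be the placements that put book i in its forbidden shelf slot. Any j of these fix j positions, leaving (7−j)! ways to fill the rest, and there are C(6,j) ways to pick which j.
By inclusion–exclusion, the number of valid placements is Σ_{j=0}^{6} (−1)^j C(6,j)·(7−j)!.
Computing: 5040 − 4320 + 1800 − 480 + 90 − 12 + 1 = 2119.

2119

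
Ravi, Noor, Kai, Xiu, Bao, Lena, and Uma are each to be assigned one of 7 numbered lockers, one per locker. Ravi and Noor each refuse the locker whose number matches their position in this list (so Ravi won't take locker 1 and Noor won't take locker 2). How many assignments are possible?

Let Aᵢ (for i ∈ {1, 2}) be the placements that put person i in their forbidden locker. Any j of these fix j positions, leaving (7−j)! ways to fill the rest, and there are C(2,j) ways to pick which j.
By inclusion–exclusion, the number of valid placements is Σ_{j=0}^{2} (−1)^j C(2,j)·(7−j)!.
Computing: 5040 − 1440 + 120 = 3720.

3720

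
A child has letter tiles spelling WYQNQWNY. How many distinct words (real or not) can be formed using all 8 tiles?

2520

WYQNQWNY has 8 letters with N appearing twice, Q appearing twice, W appearing twice, and Y appearing twice.
Dividing 8! = 40320 by 2!·2!·2!·2! = 16 for the repeated letters gives 2520.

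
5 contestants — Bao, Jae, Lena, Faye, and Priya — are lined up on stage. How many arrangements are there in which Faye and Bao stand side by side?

Treat {Faye, Bao} as a single unit. There are 4 units to order, and the pair itself can be ordered 2 ways.
That gives 2 × 4! = 2 × 24 = 48.

48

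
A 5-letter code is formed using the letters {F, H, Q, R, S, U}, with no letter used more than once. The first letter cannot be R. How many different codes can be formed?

The first letter has 6−1 = 5 choices (anything except R).
The remaining 4 letters are filled from the other 5 symbols without repetition: 5 × 4 × 3 × 2 = 120.
Total: 5 × 120 = 600.

600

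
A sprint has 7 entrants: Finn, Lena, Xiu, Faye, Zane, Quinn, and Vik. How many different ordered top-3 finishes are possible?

This is an ordered selection of 3 from 7: P(7,3).
That gives 7 × 6 × 5 = 210.

210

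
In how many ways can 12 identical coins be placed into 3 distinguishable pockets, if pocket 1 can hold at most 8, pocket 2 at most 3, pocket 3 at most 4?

Without the upper bounds there are C(14,2) = 91 ways to split 12 among 3 pockets.
Subtract solutions that violate a single cap (substitute x_i' = x_i − (cap_i+1)): x_1 ≥ 9 gives C(5,2) = 10; x_2 ≥ 4 gives C(10,2) = 45; x_3 ≥ 5 gives C(9,2) = 36. Together 91.
Add back pairs where two caps are both exceeded: 0 + 0 + 10 = 10.
By inclusion–exclusion the count is 91 − 91 + 10 = 10.

10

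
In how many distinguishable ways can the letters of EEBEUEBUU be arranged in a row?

The 9 letters of EEBEUEBUU have repeats: B appearing twice, E appearing 4 times, and U appearing 3 times.
So there are 9! / (4!·3!·2!) = 1260 distinguishable arrangements.

1260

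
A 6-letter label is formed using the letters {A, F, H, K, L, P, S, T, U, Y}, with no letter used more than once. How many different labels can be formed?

151200

This is a permutation of 6 out of 10: P(10,6) = 10!/4!.
10 × 9 × 8 × 7 × 6 × 5 = 151200.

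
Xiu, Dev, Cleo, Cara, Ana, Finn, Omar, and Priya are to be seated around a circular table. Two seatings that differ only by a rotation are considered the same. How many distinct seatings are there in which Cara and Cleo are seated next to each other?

Treat {Cara, Cleo} as one unit (2 internal orders) and seat the resulting 7 units around the table: (6)! circular arrangements.
So 2 × (6)! = 2 × 720 = 1440.

1440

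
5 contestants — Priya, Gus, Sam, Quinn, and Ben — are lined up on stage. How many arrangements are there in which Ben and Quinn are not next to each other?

72

There are 5! = 120 arrangements in all. If Ben and Quinn are adjacent, merging them into one block gives 2·(4)! = 48 arrangements.
Complementary counting: 120 − 48 = 72.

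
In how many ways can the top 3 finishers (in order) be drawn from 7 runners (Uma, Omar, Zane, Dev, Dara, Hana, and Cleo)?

210

This is an ordered selection of 3 from 7: P(7,3).
That gives 7 × 6 × 5 = 210.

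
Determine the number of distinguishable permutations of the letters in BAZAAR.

Letter multiplicities in BAZAAR: A×3, B×1, R×1, Z×1.
The number of distinct arrangements is 6!/(3!) = 720/6 = 120.

120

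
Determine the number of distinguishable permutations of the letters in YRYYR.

10

YRYYR has 5 letters with R appearing twice and Y appearing 3 times.
Dividing 5! = 120 by 3!·2! = 12 for the repeated letters gives 10.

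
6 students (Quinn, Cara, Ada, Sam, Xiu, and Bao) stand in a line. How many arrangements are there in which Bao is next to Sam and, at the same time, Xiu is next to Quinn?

96

Treat {Bao,Sam} as one block (2 orders) and {Xiu,Quinn} as another (2 orders).
That leaves 4 units to arrange: 2 × 2 × 4! = 4 × 24 = 96.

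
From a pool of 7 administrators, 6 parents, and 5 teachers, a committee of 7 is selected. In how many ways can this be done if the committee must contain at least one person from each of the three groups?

With no constraint there are C(18,7) = 31824 possible selections.
Subtract selections that omit an entire group: no administrators → C(11,7) = 330; no parents → C(12,7) = 792; no teachers → C(13,7) = 1716.
Add back selections omitting two groups (i.e. drawn from a single group): C(7,7) + C(6,7) + C(5,7) = 1.
By inclusion–exclusion: 31824 − 2838 + 1 = 28987.

28987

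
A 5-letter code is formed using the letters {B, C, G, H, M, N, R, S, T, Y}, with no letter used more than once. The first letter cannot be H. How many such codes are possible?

The first letter has 10−1 = 9 choices (anything except H).
The remaining 4 letters are filled from the other 9 symbols without repetition: 9 × 8 × 7 × 6 = 3024.
Total: 9 × 3024 = 27216.

27216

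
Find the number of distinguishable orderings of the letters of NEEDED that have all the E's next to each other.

12

Treat the 3 copies of E as a single block. The multiset to arrange is then {EEE, D, D, N}, 4 items in all.
That gives (4)!/(2!) = 12 arrangements.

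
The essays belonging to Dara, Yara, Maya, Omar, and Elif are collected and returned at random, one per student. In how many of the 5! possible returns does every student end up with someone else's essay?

Count assignments avoiding every fixed point. For any j of the 5 students fixed to their own essay, the other 5−j can be arranged in (5−j)! ways.
By inclusion–exclusion this is Σ_{j=0}^{5} (−1)^j C(5,j)·(5−j)!.
Computing: 120 − 120 + 60 − 20 + 5 − 1 = 44.

44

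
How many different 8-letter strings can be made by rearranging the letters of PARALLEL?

PARALLEL has 8 letters with A appearing twice and L appearing 3 times.
The number of distinct arrangements is 8!/(3!·2!) = 40320/12 = 3360.

3360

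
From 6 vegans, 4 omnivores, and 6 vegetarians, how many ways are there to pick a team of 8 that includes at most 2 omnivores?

Split by how many omnivores are chosen (0 through 2).
Sum: C(4,0)·C(12,8) + C(4,1)·C(12,7) + C(4,2)·C(12,6) = 495 + 3168 + 5544 = 9207.

9207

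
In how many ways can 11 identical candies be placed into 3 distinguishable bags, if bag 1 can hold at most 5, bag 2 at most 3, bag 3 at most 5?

By stars and bars, unrestricted non-negative solutions to x_1+…+x_3 = 11 number C(11+2,2) = 78.
Subtract solutions that violate a single cap (substitute x_i' = x_i − (cap_i+1)): x_1 ≥ 6 gives C(7,2) = 21; x_2 ≥ 4 gives C(9,2) = 36; x_3 ≥ 6 gives C(7,2) = 21. Together 78.
Add back pairs where two caps are both exceeded: 3 + 0 + 3 = 6.
By inclusion–exclusion the count is 78 − 78 + 6 = 6.

6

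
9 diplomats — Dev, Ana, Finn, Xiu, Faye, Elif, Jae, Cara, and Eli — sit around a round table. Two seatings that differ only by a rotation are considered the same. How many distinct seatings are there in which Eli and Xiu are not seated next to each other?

30240

All circular seatings of 9 people number (8)! = 40320.
Seatings with Eli beside Xiu: treat them as a block with 2 internal orders, giving 2 × (7)! = 10080.
Subtracting, 40320 − 10080 = 30240.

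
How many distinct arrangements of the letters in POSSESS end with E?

30

With the last slot taken by E, it remains to arrange the other 6 letters (POSSSS).
Those 6 letters have S appearing 4 times, giving (6)!/(4!) = 30.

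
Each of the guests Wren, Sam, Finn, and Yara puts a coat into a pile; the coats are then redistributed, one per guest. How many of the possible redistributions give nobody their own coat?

9

Let Aᵢ be the assignments in which guest i gets their own coat. We want the size of the complement of A₁∪…∪A_4.
By inclusion–exclusion this is Σ_{j=0}^{4} (−1)^j C(4,j)·(4−j)!.
Computing: 24 − 24 + 12 − 4 + 1 = 9.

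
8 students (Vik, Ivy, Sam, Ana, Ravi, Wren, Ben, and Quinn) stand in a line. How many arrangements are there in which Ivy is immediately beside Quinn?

Glue Ivy and Quinn into one block (2 internal orders), leaving 7 units to arrange in a row.
So the count is 2·(7)! = 10080.

10080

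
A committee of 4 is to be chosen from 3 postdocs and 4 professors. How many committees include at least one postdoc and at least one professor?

Unrestricted: C(7,4) = 35 ways to pick any 4 of the 7.
Subtract selections that omit an entire group: no postdocs → C(4,4) = 1; no professors → C(3,4) = 0.
Both groups omitted at once is impossible, so 35 − 1 = 34.

34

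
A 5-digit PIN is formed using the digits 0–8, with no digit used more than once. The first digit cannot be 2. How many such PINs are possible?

13440

The first digit has 9−1 = 8 choices (anything except 2).
The remaining 4 digits are filled from the other 8 symbols without repetition: 8 × 7 × 6 × 5 = 1680.
Total: 8 × 1680 = 13440.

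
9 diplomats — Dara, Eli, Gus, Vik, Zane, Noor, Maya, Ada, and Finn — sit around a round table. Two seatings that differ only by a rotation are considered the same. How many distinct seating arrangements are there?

Seat Dara anywhere (absorbing the rotational symmetry), then permute the other 8: (8)! = 40320.

40320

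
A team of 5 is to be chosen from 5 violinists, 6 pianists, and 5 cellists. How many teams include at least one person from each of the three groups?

3200

Unrestricted: C(16,5) = 4368 ways to pick any 5 of the 16.
Subtract selections that omit an entire group: no violinists → C(11,5) = 462; no pianists → C(10,5) = 252; no cellists → C(11,5) = 462.
Add back selections omitting two groups (i.e. drawn from a single group): C(5,5) + C(6,5) + C(5,5) = 8.
By inclusion–exclusion: 4368 − 1176 + 8 = 3200.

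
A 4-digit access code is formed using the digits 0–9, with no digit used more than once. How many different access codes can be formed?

5040

This is a permutation of 4 out of 10: P(10,4) = 10!/6!.
That product is 10 × 9 × 8 × 7 = 5040.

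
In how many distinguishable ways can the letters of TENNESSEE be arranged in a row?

The 9 letters of TENNESSEE have repeats: E appearing 4 times, N appearing twice, and S appearing twice.
So there are 9! / (4!·2!·2!) = 3780 distinguishable arrangements.

3780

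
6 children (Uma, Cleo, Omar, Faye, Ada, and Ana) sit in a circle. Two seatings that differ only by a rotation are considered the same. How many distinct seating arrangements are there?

120

Fix one person's seat to break rotational symmetry; the remaining 5 people can be arranged in (5)! = 120 ways.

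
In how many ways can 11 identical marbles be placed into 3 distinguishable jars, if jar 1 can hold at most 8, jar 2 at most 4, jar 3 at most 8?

38

Without the upper bounds there are C(13,2) = 78 ways to split 11 among 3 jars.
Subtract solutions that violate a single cap (substitute x_i' = x_i − (cap_i+1)): x_1 ≥ 9 gives C(4,2) = 6; x_2 ≥ 5 gives C(8,2) = 28; x_3 ≥ 9 gives C(4,2) = 6. Together 40.
No two caps can be exceeded simultaneously, so the pair terms are all 0.
By inclusion–exclusion the count is 78 − 40 + 0 = 38.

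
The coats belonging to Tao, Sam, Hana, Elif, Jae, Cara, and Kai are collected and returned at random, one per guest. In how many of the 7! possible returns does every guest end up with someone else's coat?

1854

This is the derangement count D_7: permutations of 7 items with no fixed point.
By inclusion–exclusion this is Σ_{j=0}^{7} (−1)^j C(7,j)·(7−j)!.
Computing: 5040 − 5040 + 2520 − 840 + 210 − 42 + 7 − 1 = 1854.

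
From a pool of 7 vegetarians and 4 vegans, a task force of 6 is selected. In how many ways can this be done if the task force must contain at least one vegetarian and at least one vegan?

Unrestricted: C(11,6) = 462 ways to pick any 6 of the 11.
Selections missing a whole group: no vegetarians → C(4,6) = 0; no vegans → C(7,6) = 7.
Both groups omitted at once is impossible, so 462 − 7 = 455.

455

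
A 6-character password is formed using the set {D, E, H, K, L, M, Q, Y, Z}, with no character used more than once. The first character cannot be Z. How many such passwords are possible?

The first character has 9−1 = 8 choices (anything except Z).
The remaining 5 characters are filled from the other 8 symbols without repetition: 8 × 7 × 6 × 5 × 4 = 6720.
Total: 8 × 6720 = 53760.

53760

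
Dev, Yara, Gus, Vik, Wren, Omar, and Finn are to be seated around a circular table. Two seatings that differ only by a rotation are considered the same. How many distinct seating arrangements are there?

Seat Dev anywhere (absorbing the rotational symmetry), then permute the other 6: (6)! = 720.

720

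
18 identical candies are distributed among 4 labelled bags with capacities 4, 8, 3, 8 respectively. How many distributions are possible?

51

Without the upper bounds there are C(21,3) = 1330 ways to split 18 among 4 bags.
Subtract solutions that violate a single cap (substitute x_i' = x_i − (cap_i+1)): x_1 ≥ 5 gives C(16,3) = 560; x_2 ≥ 9 gives C(12,3) = 220; x_3 ≥ 4 gives C(17,3) = 680; x_4 ≥ 9 gives C(12,3) = 220. Together 1680.
Add back pairs where two caps are both exceeded: 35 + 220 + 35 + 56 + 1 + 56 = 403.
Subtract triples: 1 + 0 + 1 + 0 = 2.
By inclusion–exclusion the count is 1330 − 1680 + 403 − 2 = 51.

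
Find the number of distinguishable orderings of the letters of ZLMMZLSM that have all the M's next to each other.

Treat the 3 copies of M as a single block. The multiset to arrange is then {MMM, L, L, S, Z, Z}, 6 items in all.
That gives (6)!/(2!·2!) = 180 arrangements.

180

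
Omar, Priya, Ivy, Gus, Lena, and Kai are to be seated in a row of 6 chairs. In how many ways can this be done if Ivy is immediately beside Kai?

Place the 4 others and the Ivy-Kai pair as 5 objects in a line; the pair has 2 internal arrangements.
So the count is 2·(5)! = 240.

240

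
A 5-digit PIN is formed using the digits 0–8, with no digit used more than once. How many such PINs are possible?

15120

This is a permutation of 5 out of 9: P(9,5) = 9!/4!.
That product is 9 × 8 × 7 × 6 × 5 = 15120.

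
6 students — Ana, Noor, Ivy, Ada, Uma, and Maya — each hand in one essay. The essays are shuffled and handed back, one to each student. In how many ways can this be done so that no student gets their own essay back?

Count assignments avoiding every fixed point. For any j of the 6 students fixed to their own essay, the other 6−j can be arranged in (6−j)! ways.
By inclusion–exclusion this is Σ_{j=0}^{6} (−1)^j C(6,j)·(6−j)!.
Computing: 720 − 720 + 360 − 120 + 30 − 6 + 1 = 265.

265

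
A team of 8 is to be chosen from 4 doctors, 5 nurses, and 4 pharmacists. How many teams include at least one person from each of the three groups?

1268

Unrestricted: C(13,8) = 1287 ways to pick any 8 of the 13.
Subtract selections that omit an entire group: no doctors → C(9,8) = 9; no nurses → C(8,8) = 1; no pharmacists → C(9,8) = 9.
Add back selections omitting two groups (i.e. drawn from a single group): C(4,8) + C(5,8) + C(4,8) = 0.
By inclusion–exclusion: 1287 − 19 + 0 = 1268.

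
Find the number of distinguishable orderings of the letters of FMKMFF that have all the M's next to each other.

20

Treat the 2 copies of M as a single block. The multiset to arrange is then {MM, F, F, F, K}, 5 items in all.
That gives (5)!/(3!) = 20 arrangements.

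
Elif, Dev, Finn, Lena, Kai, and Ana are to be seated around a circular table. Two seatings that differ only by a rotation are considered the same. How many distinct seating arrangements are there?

Fix one person's seat to break rotational symmetry; the remaining 5 people can be arranged in (5)! = 120 ways.

120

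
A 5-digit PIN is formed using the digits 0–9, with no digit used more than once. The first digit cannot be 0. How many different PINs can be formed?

The first digit has 10−1 = 9 choices (anything except 0).
The remaining 4 digits are filled from the other 9 symbols without repetition: 9 × 8 × 7 × 6 = 3024.
Total: 9 × 3024 = 27216.

27216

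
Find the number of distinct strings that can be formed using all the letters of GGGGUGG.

Letter multiplicities in GGGGUGG: G×6, U×1.
Dividing 7! = 5040 by 6! = 720 for the repeated letters gives 7.

7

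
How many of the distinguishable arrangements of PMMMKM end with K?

Fix K in the last position and arrange the remaining 5 letters.
Those 5 letters have M appearing 4 times, giving (5)!/(4!) = 5.

5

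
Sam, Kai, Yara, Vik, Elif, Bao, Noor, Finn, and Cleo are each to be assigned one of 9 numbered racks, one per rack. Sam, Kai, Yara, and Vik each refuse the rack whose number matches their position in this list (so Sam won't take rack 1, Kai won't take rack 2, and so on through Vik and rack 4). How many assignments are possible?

229080

Let Aᵢ (for 1 ≤ i ≤ 4) be the placements that put person i in their forbidden rack. Any j of these fix j positions, leaving (9−j)! ways to fill the rest, and there are C(4,j) ways to pick which j.
By inclusion–exclusion, the number of valid placements is Σ_{j=0}^{4} (−1)^j C(4,j)·(9−j)!.
Computing: 362880 − 161280 + 30240 − 2880 + 120 = 229080.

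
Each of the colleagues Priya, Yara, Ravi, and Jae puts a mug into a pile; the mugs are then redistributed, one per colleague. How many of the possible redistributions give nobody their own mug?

Let Aᵢ be the assignments in which colleague i gets their own mug. We want the size of the complement of A₁∪…∪A_4.
By inclusion–exclusion this is Σ_{j=0}^{4} (−1)^j C(4,j)·(4−j)!.
Computing: 24 − 24 + 12 − 4 + 1 = 9.

9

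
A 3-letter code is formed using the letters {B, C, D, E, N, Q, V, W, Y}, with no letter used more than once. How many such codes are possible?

This is a permutation of 3 out of 9: P(9,3) = 9!/6!.
That product is 9 × 8 × 7 = 504.

504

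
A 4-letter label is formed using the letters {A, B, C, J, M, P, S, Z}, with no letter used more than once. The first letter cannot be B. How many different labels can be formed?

The first letter has 8−1 = 7 choices (anything except B).
The remaining 3 letters are filled from the other 7 symbols without repetition: 7 × 6 × 5 = 210.
Total: 7 × 210 = 1470.

1470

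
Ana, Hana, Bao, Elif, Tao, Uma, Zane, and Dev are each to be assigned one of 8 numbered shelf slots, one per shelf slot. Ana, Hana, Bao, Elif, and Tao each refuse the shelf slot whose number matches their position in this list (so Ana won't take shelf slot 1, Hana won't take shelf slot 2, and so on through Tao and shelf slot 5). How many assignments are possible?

21234

Let Aᵢ (for 1 ≤ i ≤ 5) be the placements that put person i in their forbidden shelf slot. Any j of these fix j positions, leaving (8−j)! ways to fill the rest, and there are C(5,j) ways to pick which j.
By inclusion–exclusion, the number of valid placements is Σ_{j=0}^{5} (−1)^j C(5,j)·(8−j)!.
Computing: 40320 − 25200 + 7200 − 1200 + 120 − 6 = 21234.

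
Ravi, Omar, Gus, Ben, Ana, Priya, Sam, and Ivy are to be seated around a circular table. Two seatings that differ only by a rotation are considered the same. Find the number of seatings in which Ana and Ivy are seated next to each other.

Treat {Ana, Ivy} as one unit (2 internal orders) and seat the resulting 7 units around the table: (6)! circular arrangements.
So 2 × (6)! = 2 × 720 = 1440.

1440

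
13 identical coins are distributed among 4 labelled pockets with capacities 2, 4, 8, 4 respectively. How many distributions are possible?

Ignoring the caps, the number of non-negative solutions to x_1+…+x_4 = 13 is C(16,3) = 560.
Subtract solutions that violate a single cap (substitute x_i' = x_i − (cap_i+1)): x_1 ≥ 3 gives C(13,3) = 286; x_2 ≥ 5 gives C(11,3) = 165; x_3 ≥ 9 gives C(7,3) = 35; x_4 ≥ 5 gives C(11,3) = 165. Together 651.
Add back pairs where two caps are both exceeded: 56 + 4 + 56 + 0 + 20 + 0 = 136.
Subtract triples: 0 + 1 + 0 + 0 = 1.
By inclusion–exclusion the count is 560 − 651 + 136 − 1 = 44.

44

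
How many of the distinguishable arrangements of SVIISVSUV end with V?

With the last slot taken by V, it remains to arrange the other 8 letters (SIISVSUV).
Those 8 letters have I appearing twice, S appearing 3 times, and V appearing twice, giving (8)!/(3!·2!·2!) = 1680.

1680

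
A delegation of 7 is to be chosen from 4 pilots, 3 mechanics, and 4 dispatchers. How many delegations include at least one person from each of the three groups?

320

Unrestricted: C(11,7) = 330 ways to pick any 7 of the 11.
Selections missing a whole group: no pilots → C(7,7) = 1; no mechanics → C(8,7) = 8; no dispatchers → C(7,7) = 1.
Add back selections omitting two groups (i.e. drawn from a single group): C(4,7) + C(3,7) + C(4,7) = 0.
By inclusion–exclusion: 330 − 10 + 0 = 320.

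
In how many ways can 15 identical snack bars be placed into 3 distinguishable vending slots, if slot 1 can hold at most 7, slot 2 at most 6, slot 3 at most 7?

21

Without the upper bounds there are C(17,2) = 136 ways to split 15 among 3 vending slots.
Subtract solutions that violate a single cap (substitute x_i' = x_i − (cap_i+1)): x_1 ≥ 8 gives C(9,2) = 36; x_2 ≥ 7 gives C(10,2) = 45; x_3 ≥ 8 gives C(9,2) = 36. Together 117.
Add back pairs where two caps are both exceeded: 1 + 0 + 1 = 2.
By inclusion–exclusion the count is 136 − 117 + 2 = 21.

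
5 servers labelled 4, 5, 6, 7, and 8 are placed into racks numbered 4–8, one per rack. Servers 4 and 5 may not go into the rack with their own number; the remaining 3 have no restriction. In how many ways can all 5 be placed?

78

Let Aᵢ (for i ∈ {4, 5}) be the placements that put server i in its forbidden rack. Any j of these fix j positions, leaving (5−j)! ways to fill the rest, and there are C(2,j) ways to pick which j.
By inclusion–exclusion, the number of valid placements is Σ_{j=0}^{2} (−1)^j C(2,j)·(5−j)!.
Computing: 120 − 48 + 6 = 78.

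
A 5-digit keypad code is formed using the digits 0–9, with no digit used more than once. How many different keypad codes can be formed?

With no repetition, fill the 5 digits in order: 10 choices, then 9, down to 6.
That product is 10 × 9 × 8 × 7 × 6 = 30240.

30240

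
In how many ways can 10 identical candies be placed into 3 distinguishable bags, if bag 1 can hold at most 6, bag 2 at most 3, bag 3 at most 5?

By stars and bars, unrestricted non-negative solutions to x_1+…+x_3 = 10 number C(10+2,2) = 66.
Subtract solutions that violate a single cap (substitute x_i' = x_i − (cap_i+1)): x_1 ≥ 7 gives C(5,2) = 10; x_2 ≥ 4 gives C(8,2) = 28; x_3 ≥ 6 gives C(6,2) = 15. Together 53.
Add back pairs where two caps are both exceeded: 0 + 0 + 1 = 1.
By inclusion–exclusion the count is 66 − 53 + 1 = 14.

14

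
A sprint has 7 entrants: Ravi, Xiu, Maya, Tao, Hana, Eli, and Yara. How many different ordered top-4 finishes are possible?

There are 7 choices for 1st place, 6 for 2nd, and so on down to 4 for position 4.
That gives 7 × 6 × 5 × 4 = 840.

840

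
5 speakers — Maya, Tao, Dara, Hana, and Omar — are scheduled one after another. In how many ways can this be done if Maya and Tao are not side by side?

Of the 5! = 120 arrangements, those with Maya and Tao adjacent number 2 × 4! = 48 (treat the pair as a block with 2 internal orders).
So 120 − 48 = 72 arrangements keep them apart.

72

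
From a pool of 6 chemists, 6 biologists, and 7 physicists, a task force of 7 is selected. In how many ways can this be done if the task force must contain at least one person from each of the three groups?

Total 7-person selections from all 19: C(19,7) = 50388.
Selections missing a whole group: no chemists → C(13,7) = 1716; no biologists → C(13,7) = 1716; no physicists → C(12,7) = 792.
Add back selections omitting two groups (i.e. drawn from a single group): C(6,7) + C(6,7) + C(7,7) = 1.
By inclusion–exclusion: 50388 − 4224 + 1 = 46165.

46165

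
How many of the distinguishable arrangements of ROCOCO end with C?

20

Fix C in the last position and arrange the remaining 5 letters.
Those 5 letters have O appearing 3 times, giving (5)!/(3!) = 20.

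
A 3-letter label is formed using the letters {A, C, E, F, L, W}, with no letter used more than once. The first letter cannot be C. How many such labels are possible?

The first letter has 6−1 = 5 choices (anything except C).
The remaining 2 letters are filled from the other 5 symbols without repetition: 5 × 4 = 20.
Total: 5 × 20 = 100.

100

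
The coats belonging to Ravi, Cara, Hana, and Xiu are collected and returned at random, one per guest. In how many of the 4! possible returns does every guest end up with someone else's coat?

Let Aᵢ be the assignments in which guest i gets their own coat. We want the size of the complement of A₁∪…∪A_4.
By inclusion–exclusion this is Σ_{j=0}^{4} (−1)^j C(4,j)·(4−j)!.
Computing: 24 − 24 + 12 − 4 + 1 = 9.

9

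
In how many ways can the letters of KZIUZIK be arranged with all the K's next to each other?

Treat the 2 copies of K as a single block. The multiset to arrange is then {KK, I, I, U, Z, Z}, 6 items in all.
That gives (6)!/(2!·2!) = 180 arrangements.

180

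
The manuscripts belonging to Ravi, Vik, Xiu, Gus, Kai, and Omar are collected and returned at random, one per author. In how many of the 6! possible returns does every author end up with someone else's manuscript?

Let Aᵢ be the assignments in which author i gets their own manuscript. We want the size of the complement of A₁∪…∪A_6.
By inclusion–exclusion this is Σ_{j=0}^{6} (−1)^j C(6,j)·(6−j)!.
Computing: 720 − 720 + 360 − 120 + 30 − 6 + 1 = 265.

265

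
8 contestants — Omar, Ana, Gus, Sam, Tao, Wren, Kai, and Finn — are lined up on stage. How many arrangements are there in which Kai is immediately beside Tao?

Treat {Kai, Tao} as a single unit. There are 7 units to order, and the pair itself can be ordered 2 ways.
That gives 2 × 7! = 2 × 5040 = 10080.

10080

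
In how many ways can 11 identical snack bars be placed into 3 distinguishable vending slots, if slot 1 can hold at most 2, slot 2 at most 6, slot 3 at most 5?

Without the upper bounds there are C(13,2) = 78 ways to split 11 among 3 vending slots.
Subtract solutions that violate a single cap (substitute x_i' = x_i − (cap_i+1)): x_1 ≥ 3 gives C(10,2) = 45; x_2 ≥ 7 gives C(6,2) = 15; x_3 ≥ 6 gives C(7,2) = 21. Together 81.
Add back pairs where two caps are both exceeded: 3 + 6 + 0 = 9.
By inclusion–exclusion the count is 78 − 81 + 9 = 6.

6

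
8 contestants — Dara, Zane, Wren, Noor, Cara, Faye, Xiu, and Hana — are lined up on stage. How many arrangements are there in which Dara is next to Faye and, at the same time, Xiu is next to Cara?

2880

Treat {Dara,Faye} as one block (2 orders) and {Xiu,Cara} as another (2 orders).
That leaves 6 units to arrange: 2 × 2 × 6! = 4 × 720 = 2880.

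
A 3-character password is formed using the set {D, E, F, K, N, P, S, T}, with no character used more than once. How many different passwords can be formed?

Choose and order 3 of the 8 symbols: the first character has 8 options, the next 7, then 6.
8 × 7 × 6 = 336.

336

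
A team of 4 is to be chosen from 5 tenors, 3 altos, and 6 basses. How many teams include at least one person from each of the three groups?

495

Total 4-person selections from all 14: C(14,4) = 1001.
Subtract selections that omit an entire group: no tenors → C(9,4) = 126; no altos → C(11,4) = 330; no basses → C(8,4) = 70.
Add back selections omitting two groups (i.e. drawn from a single group): C(5,4) + C(3,4) + C(6,4) = 20.
By inclusion–exclusion: 1001 − 526 + 20 = 495.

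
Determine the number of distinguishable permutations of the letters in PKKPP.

PKKPP has 5 letters with K appearing twice and P appearing 3 times.
So there are 5! / (3!·2!) = 10 distinguishable arrangements.

10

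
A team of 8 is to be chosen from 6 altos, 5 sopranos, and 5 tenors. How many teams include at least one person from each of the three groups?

Total 8-person selections from all 16: C(16,8) = 12870.
Subtract selections that omit an entire group: no altos → C(10,8) = 45; no sopranos → C(11,8) = 165; no tenors → C(11,8) = 165.
Add back selections omitting two groups (i.e. drawn from a single group): C(6,8) + C(5,8) + C(5,8) = 0.
By inclusion–exclusion: 12870 − 375 + 0 = 12495.

12495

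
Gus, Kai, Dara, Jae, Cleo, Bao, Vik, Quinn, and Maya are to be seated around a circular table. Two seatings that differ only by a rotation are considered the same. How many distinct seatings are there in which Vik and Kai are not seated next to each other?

30240

All circular seatings of 9 people number (8)! = 40320.
Seatings with Vik beside Kai: treat them as a block with 2 internal orders, giving 2 × (7)! = 10080.
Subtracting, 40320 − 10080 = 30240.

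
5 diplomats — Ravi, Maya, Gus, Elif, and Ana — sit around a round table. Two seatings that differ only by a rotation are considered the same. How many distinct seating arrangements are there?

Around a circle, 5 distinct people have 5!/5 = (4)! = 24 rotationally distinct seatings.

24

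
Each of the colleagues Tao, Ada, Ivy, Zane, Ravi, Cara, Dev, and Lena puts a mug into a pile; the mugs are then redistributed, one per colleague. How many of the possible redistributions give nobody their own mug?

14833

Let Aᵢ be the assignments in which colleague i gets their own mug. We want the size of the complement of A₁∪…∪A_8.
By inclusion–exclusion this is Σ_{j=0}^{8} (−1)^j C(8,j)·(8−j)!.
Computing: 40320 − 40320 + 20160 − 6720 + 1680 − 336 + 56 − 8 + 1 = 14833.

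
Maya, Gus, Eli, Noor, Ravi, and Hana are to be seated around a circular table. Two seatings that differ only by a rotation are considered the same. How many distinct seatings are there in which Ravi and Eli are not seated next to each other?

72

Without the restriction there are (5)! = 120 seatings.
Seatings with Ravi beside Eli: treat them as a block with 2 internal orders, giving 2 × (4)! = 48.
Subtracting, 120 − 48 = 72.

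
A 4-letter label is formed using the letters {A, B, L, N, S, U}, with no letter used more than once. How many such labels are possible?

360

With no repetition, fill the 4 letters in order: 6 choices, then 5, down to 3.
That product is 6 × 5 × 4 × 3 = 360.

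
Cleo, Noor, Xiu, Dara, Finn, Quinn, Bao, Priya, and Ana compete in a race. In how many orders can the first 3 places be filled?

There are 9 choices for 1st place, 8 for 2nd, and 7 for 3rd.
That gives 9 × 8 × 7 = 504.

504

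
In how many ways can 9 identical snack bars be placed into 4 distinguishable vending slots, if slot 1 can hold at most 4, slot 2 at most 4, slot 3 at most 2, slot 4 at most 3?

30

Ignoring the caps, the number of non-negative solutions to x_1+…+x_4 = 9 is C(12,3) = 220.
Subtract solutions that violate a single cap (substitute x_i' = x_i − (cap_i+1)): x_1 ≥ 5 gives C(7,3) = 35; x_2 ≥ 5 gives C(7,3) = 35; x_3 ≥ 3 gives C(9,3) = 84; x_4 ≥ 4 gives C(8,3) = 56. Together 210.
Add back pairs where two caps are both exceeded: 0 + 4 + 1 + 4 + 1 + 10 = 20.
By inclusion–exclusion the count is 220 − 210 + 20 = 30.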